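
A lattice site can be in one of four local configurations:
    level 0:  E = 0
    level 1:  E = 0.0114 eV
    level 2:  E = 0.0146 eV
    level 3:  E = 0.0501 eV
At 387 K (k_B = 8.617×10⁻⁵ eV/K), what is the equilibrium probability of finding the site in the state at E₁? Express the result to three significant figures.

k_BT = 8.617×10⁻⁵ × 387 K = 0.033348 eV.
Eᵢ/kT = 0, 0.34185, 0.43781, 1.5023.
Z = Σ e^(−Eᵢ/kT) = e^(−0) + e^(−0.34185) + e^(−0.43781) + e^(−1.5023) = 1.0000 + 0.71045 + 0.64545 + 0.22262 = 2.5785.
P₁ = e^(−E₁/kT) / Z = 0.71045/2.5785 = 0.276.

0.276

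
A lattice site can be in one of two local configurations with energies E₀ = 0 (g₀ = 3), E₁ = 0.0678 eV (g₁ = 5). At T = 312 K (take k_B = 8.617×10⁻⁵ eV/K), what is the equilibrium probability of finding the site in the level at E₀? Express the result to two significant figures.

0.88

k_BT = 8.617×10⁻⁵ × 312 K = 0.02689 eV.
Eᵢ/kT = 0, 2.521.
Z = Σ gᵢe^(−Eᵢ/kT) = 3·e^(−0) + 5·e^(−2.521) = 3.000 + 0.4019 = 3.402.
P₀ = g₀ e^(−E₀/kT) / Z = 3.000/3.402 = 0.88.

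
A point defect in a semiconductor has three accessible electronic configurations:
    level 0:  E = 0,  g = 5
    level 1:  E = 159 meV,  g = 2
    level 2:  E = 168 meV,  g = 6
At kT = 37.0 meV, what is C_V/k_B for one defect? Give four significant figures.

0.3515

Eᵢ/kT = 0, 4.29730, 4.54054.
Z = Σ gᵢe^(−Eᵢ/kT) = 5·e^(−0) + 2·e^(−4.29730) + 6·e^(−4.54054) = 5.00000 + 0.0272105 + 0.0640059 = 5.09122.
⟨E⟩ = 2.96186 meV, ⟨E²⟩ = 489.944 meV².
C_V/k_B = (⟨E²⟩ − ⟨E⟩²)/(kT)² = (489.944 − 8.77261)/1369.00 = 0.3515.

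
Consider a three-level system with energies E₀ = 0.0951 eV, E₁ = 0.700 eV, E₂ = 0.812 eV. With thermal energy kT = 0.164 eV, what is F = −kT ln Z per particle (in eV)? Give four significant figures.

0.08904 eV

Eᵢ/kT = 0.579878, 4.26829, 4.95122.
Z = Σ e^(−Eᵢ/kT) = e^(−0.579878) + e^(−4.26829) + e^(−4.95122) = 0.559967 + 0.0140057 + 0.00707477 = 0.581047.
F = −kT ln Z = −0.164 × ln(0.581047) = −0.164 × -0.542924 = 0.08904 eV.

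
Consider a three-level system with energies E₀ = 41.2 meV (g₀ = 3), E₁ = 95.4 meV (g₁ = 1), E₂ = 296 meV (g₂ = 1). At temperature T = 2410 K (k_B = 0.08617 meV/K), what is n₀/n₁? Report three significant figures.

k_BT = 0.08617 × 2410 K = 207.67 meV.
n₀/n₁ = (g₀/g₁) exp[−(E₀−E₁)/kT] = (3/1) × exp(−(-54.2 meV)/(207.67 meV)) = (3/1) × exp(0.26099) = 3.89.

3.89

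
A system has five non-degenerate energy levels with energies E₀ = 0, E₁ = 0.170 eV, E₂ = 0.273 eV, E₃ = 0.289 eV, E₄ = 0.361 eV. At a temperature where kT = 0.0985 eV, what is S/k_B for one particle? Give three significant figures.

Eᵢ/kT = 0, 1.7259, 2.7716, 2.9340, 3.6650.
Z = Σ e^(−Eᵢ/kT) = e^(−0) + e^(−1.7259) + e^(−2.7716) + e^(−2.9340) + e^(−3.6650) = 1.0000 + 0.17801 + 0.062562 + 0.053184 + 0.025604 = 1.3194.
⟨E⟩ = Σ EᵢPᵢ = 0.054536 eV.
S/k_B = ln Z + ⟨E⟩/kT = ln(1.3194) + 0.054536/0.0985 = 0.27718 + 0.55366 = 0.831.

0.831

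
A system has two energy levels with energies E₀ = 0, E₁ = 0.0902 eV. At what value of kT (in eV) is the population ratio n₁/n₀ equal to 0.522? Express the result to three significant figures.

0.139 eV

n₁/n₀ = exp[−(E₁−E₀)/kT] = 0.522.
⇒ (E₁−E₀)/kT = ln(1/0.522) = ln(1.9157) = 0.65008.
kT = 0.0902 eV / 0.65008 = 0.139 eV.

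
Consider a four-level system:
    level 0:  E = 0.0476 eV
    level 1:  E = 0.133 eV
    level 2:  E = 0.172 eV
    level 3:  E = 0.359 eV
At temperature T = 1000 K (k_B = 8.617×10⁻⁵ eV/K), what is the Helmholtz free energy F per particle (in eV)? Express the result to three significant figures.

k_BT = 8.617×10⁻⁵ × 1000 K = 0.086170 eV.
Eᵢ/kT = 0.55240, 1.5435, 1.9961, 4.1662.
Z = Σ e^(−Eᵢ/kT) = e^(−0.55240) + e^(−1.5435) + e^(−1.9961) + e^(−4.1662) = 0.57557 + 0.21363 + 0.13586 + 0.015511 = 0.94057.
F = −kT ln Z = −0.086170 × ln(0.94057) = −0.086170 × -0.061269 = 0.00528 eV.

0.00528 eV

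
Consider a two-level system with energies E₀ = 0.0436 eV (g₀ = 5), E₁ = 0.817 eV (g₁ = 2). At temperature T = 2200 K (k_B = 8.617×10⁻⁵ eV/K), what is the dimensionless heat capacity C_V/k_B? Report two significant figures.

0.11

k_BT = 8.617×10⁻⁵ × 2200 K = 0.1896 eV.
Eᵢ/kT = 0.2300, 4.309.
Z = Σ gᵢe^(−Eᵢ/kT) = 5·e^(−0.2300) + 2·e^(−4.309) = 3.973 + 0.02689 = 4.000.
⟨E⟩ = 0.04880 eV, ⟨E²⟩ = 0.006375 eV².
C_V/k_B = (⟨E²⟩ − ⟨E⟩²)/(kT)² = (0.006375 − 0.002381)/0.03595 = 0.11.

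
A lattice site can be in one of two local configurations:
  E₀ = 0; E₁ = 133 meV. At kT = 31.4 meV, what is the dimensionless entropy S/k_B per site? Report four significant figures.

Eᵢ/kT = 0, 4.23567.
Z = Σ e^(−Eᵢ/kT) = e^(−0) + e^(−4.23567) = 1.00000 + 0.0144701 = 1.01447.
⟨E⟩ = Σ EᵢPᵢ = 1.89707 meV.
S/k_B = ln Z + ⟨E⟩/kT = ln(1.01447) + 1.89707/31.4 = 0.0143663 + 0.0604162 = 0.07478.

0.07478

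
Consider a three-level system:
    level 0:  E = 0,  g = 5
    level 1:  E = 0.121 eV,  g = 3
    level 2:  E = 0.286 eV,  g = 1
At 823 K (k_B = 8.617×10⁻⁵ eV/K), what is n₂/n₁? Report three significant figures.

k_BT = 8.617×10⁻⁵ × 823 K = 0.070918 eV.
n₂/n₁ = (g₂/g₁) exp[−(E₂−E₁)/kT] = (1/3) × exp(−(0.165 eV)/(0.070918 eV)) = (1/3) × exp(-2.3266) = 0.0325.

0.0325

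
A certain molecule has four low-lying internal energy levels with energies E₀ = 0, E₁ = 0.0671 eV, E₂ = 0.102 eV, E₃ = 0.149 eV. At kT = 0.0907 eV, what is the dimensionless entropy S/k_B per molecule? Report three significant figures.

Eᵢ/kT = 0, 0.73980, 1.1246, 1.6428.
Z = Σ e^(−Eᵢ/kT) = e^(−0) + e^(−0.73980) + e^(−1.1246) + e^(−1.6428) = 1.0000 + 0.47721 + 0.32478 + 0.19344 = 1.9954.
⟨E⟩ = Σ EᵢPᵢ = 0.047094 eV.
S/k_B = ln Z + ⟨E⟩/kT = ln(1.9954) + 0.047094/0.0907 = 0.69084 + 0.51923 = 1.21.

1.21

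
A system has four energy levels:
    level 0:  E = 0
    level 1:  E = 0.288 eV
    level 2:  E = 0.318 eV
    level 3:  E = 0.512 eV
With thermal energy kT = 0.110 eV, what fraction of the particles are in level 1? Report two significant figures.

Eᵢ/kT = 0, 2.618, 2.891, 4.655.
Z = Σ e^(−Eᵢ/kT) = e^(−0) + e^(−2.618) + e^(−2.891) + e^(−4.655) = 1.000 + 0.07295 + 0.05552 + 0.009514 = 1.138.
P₁ = e^(−E₁/kT) / Z = 0.07295/1.138 = 0.064.

0.064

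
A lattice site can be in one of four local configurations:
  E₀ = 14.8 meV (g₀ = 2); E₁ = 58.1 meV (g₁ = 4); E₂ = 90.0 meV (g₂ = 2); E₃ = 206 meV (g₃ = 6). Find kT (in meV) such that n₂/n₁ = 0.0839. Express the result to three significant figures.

17.9 meV

n₂/n₁ = (g₂/g₁) exp[−(E₂−E₁)/kT] = 0.0839.
⇒ (E₂−E₁)/kT = ln((2/4)/0.0839) = ln(5.9595) = 1.7850.
kT = 31.9 meV / 1.7850 = 17.9 meV.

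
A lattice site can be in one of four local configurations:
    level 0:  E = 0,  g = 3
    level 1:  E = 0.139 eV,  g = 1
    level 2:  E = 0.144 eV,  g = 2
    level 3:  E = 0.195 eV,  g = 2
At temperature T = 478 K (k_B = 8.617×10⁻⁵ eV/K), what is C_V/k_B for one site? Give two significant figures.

0.47

k_BT = 8.617×10⁻⁵ × 478 K = 0.04119 eV.
Eᵢ/kT = 0, 3.375, 3.496, 4.734.
Z = Σ gᵢe^(−Eᵢ/kT) = 3·e^(−0) + 1·e^(−3.375) + 2·e^(−3.496) + 2·e^(−4.734) = 3.000 + 0.03422 + 0.06064 + 0.01758 = 3.112.
⟨E⟩ = 0.005436 eV, ⟨E²⟩ = 0.0008313 eV².
C_V/k_B = (⟨E²⟩ − ⟨E⟩²)/(kT)² = (0.0008313 − 0.00002955)/0.001697 = 0.47.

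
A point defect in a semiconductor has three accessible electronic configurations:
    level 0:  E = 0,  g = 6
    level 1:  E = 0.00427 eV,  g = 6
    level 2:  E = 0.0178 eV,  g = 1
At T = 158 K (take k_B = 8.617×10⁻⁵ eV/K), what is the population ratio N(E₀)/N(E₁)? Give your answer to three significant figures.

k_BT = 8.617×10⁻⁵ × 158 K = 0.013615 eV.
n₀/n₁ = (g₀/g₁) exp[−(E₀−E₁)/kT] = (6/6) × exp(−(-0.00427 eV)/(0.013615 eV)) = (6/6) × exp(0.31362) = 1.37.

1.37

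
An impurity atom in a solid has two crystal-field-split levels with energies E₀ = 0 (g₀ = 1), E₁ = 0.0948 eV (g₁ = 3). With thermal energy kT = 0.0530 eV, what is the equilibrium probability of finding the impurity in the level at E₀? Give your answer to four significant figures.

0.6660

Eᵢ/kT = 0, 1.78868.
Z = Σ gᵢe^(−Eᵢ/kT) = 1·e^(−0) + 3·e^(−1.78868) = 1.00000 + 0.501542 = 1.50154.
P₀ = g₀ e^(−E₀/kT) / Z = 1.00000/1.50154 = 0.6660.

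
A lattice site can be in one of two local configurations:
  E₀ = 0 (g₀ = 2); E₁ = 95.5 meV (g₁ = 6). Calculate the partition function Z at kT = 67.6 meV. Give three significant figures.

Eᵢ/kT = 0, 1.4127.
Z = Σ gᵢe^(−Eᵢ/kT) = 2·e^(−0) + 6·e^(−1.4127) = 2.0000 + 1.4609 = 3.4609.

Z = 3.46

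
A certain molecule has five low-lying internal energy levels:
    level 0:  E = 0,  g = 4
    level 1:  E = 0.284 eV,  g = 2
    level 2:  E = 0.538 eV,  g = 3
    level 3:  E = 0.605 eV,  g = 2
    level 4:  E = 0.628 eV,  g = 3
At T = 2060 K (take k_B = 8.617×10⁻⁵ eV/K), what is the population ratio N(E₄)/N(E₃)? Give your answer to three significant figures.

k_BT = 8.617×10⁻⁵ × 2060 K = 0.17751 eV.
n₄/n₃ = (g₄/g₃) exp[−(E₄−E₃)/kT] = (3/2) × exp(−(0.023 eV)/(0.17751 eV)) = (3/2) × exp(-0.12957) = 1.32.

1.32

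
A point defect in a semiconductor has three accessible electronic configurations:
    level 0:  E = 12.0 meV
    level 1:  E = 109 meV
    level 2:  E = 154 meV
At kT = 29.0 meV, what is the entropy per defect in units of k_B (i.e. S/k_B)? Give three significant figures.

0.190

Eᵢ/kT = 0.41379, 3.7586, 5.3103.
Z = Σ e^(−Eᵢ/kT) = e^(−0.41379) + e^(−3.7586) + e^(−5.3103) = 0.66114 + 0.023316 + 0.0049404 = 0.68940.
⟨E⟩ = Σ EᵢPᵢ = 16.298 meV.
S/k_B = ln Z + ⟨E⟩/kT = ln(0.68940) + 16.298/29.0 = -0.37193 + 0.56200 = 0.190.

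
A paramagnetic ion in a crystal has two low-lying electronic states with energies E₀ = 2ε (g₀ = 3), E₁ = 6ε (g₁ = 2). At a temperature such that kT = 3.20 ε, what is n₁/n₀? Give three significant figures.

n₁/n₀ = (g₁/g₀) exp[−(E₁−E₀)/kT] = (2/3) × exp(−(4ε)/(3.20ε)) = (2/3) × exp(-1.2500) = 0.191.

0.191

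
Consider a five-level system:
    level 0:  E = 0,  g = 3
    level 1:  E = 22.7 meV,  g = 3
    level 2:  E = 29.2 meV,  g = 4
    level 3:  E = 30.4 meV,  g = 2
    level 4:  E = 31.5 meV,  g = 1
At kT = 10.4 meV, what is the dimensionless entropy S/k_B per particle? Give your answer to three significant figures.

1.82

Eᵢ/kT = 0, 2.1827, 2.8077, 2.9231, 3.0288.
Z = Σ gᵢe^(−Eᵢ/kT) = 3·e^(−0) + 3·e^(−2.1827) + 4·e^(−2.8077) + 2·e^(−2.9231) + 1·e^(−3.0288) = 3.0000 + 0.33821 + 0.24137 + 0.10753 + 0.048374 = 3.7355.
⟨E⟩ = Σ EᵢPᵢ = 5.2250 meV.
S/k_B = ln Z + ⟨E⟩/kT = ln(3.7355) + 5.2250/10.4 = 1.3179 + 0.50240 = 1.82.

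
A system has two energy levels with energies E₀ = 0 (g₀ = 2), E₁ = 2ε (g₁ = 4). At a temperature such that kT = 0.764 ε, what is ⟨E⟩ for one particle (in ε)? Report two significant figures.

Eᵢ/kT = 0, 2.618.
Z = Σ gᵢe^(−Eᵢ/kT) = 2·e^(−0) + 4·e^(−2.618) = 2.000 + 0.2918 = 2.292.
⟨E⟩ = Σ Eᵢ gᵢe^(−Eᵢ/kT) / Z = (0·2.000 + 2·0.2918) / 2.292 = 0.25 ε.

0.25 ε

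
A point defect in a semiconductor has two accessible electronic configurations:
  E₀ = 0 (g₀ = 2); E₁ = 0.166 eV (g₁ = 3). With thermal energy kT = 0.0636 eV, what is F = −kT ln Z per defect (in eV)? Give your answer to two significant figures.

Eᵢ/kT = 0, 2.610.
Z = Σ gᵢe^(−Eᵢ/kT) = 2·e^(−0) + 3·e^(−2.610) = 2.000 + 0.2206 = 2.221.
F = −kT ln Z = −0.0636 × ln(2.221) = −0.0636 × 0.7980 = -0.051 eV.

-0.051 eV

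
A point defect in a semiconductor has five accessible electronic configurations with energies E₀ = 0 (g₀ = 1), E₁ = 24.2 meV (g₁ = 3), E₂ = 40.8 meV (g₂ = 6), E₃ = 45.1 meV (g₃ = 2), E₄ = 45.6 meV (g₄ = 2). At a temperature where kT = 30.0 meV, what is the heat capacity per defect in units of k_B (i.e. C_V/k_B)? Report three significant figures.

0.308

Eᵢ/kT = 0, 0.80667, 1.3600, 1.5033, 1.5200.
Z = Σ gᵢe^(−Eᵢ/kT) = 1·e^(−0) + 3·e^(−0.80667) + 6·e^(−1.3600) + 2·e^(−1.5033) + 2·e^(−1.5200) = 1.0000 + 1.3390 + 1.5400 + 0.44479 + 0.43742 = 4.7612.
⟨E⟩ = 28.405 meV, ⟨E²⟩ = 1084.2 meV².
C_V/k_B = (⟨E²⟩ − ⟨E⟩²)/(kT)² = (1084.2 − 806.84)/900.00 = 0.308.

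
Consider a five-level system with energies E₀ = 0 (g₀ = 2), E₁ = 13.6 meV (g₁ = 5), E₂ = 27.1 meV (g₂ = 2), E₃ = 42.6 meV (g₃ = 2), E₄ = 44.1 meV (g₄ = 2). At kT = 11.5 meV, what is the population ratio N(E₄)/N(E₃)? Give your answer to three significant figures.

0.878

n₄/n₃ = (g₄/g₃) exp[−(E₄−E₃)/kT] = (2/2) × exp(−(1.5 meV)/(11.5 meV)) = (2/2) × exp(-0.13043) = 0.878.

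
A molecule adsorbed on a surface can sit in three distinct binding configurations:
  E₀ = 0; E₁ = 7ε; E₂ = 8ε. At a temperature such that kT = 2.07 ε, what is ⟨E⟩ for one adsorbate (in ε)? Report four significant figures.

0.3846 ε

Eᵢ/kT = 0, 3.38164, 3.86473.
Z = Σ e^(−Eᵢ/kT) = e^(−0) + e^(−3.38164) + e^(−3.86473) = 1.00000 + 0.0339917 + 0.0209686 = 1.05496.
⟨E⟩ = Σ Eᵢ e^(−Eᵢ/kT) / Z = (0·1.00000 + 7·0.0339917 + 8·0.0209686) / 1.05496 = 0.3846 ε.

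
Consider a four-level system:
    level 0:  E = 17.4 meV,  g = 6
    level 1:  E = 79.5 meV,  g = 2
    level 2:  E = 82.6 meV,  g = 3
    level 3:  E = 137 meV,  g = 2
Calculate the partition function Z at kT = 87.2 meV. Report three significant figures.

Z = 7.30

Eᵢ/kT = 0.19954, 0.91170, 0.94725, 1.5711.
Z = Σ gᵢe^(−Eᵢ/kT) = 6·e^(−0.19954) + 2·e^(−0.91170) + 3·e^(−0.94725) + 2·e^(−1.5711) = 4.9146 + 0.80368 + 1.1634 + 0.41563 = 7.2973.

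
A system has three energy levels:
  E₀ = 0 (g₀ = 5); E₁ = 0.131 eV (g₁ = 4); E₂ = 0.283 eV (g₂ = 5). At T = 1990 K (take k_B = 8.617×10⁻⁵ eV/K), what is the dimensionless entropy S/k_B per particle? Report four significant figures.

k_BT = 8.617×10⁻⁵ × 1990 K = 0.171478 eV.
Eᵢ/kT = 0, 0.763946, 1.65036.
Z = Σ gᵢe^(−Eᵢ/kT) = 5·e^(−0) + 4·e^(−0.763946) + 5·e^(−1.65036) = 5.00000 + 1.86330 + 0.959904 = 7.82320.
⟨E⟩ = Σ EᵢPᵢ = 0.0659251 eV.
S/k_B = ln Z + ⟨E⟩/kT = ln(7.82320) + 0.0659251/0.171478 = 2.05709 + 0.384452 = 2.442.

2.442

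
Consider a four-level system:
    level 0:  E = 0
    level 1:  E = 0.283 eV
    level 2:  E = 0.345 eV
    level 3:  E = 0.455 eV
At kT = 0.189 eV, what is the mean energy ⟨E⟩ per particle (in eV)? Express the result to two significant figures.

Eᵢ/kT = 0, 1.497, 1.825, 2.407.
Z = Σ e^(−Eᵢ/kT) = e^(−0) + e^(−1.497) + e^(−1.825) + e^(−2.407) = 1.000 + 0.2238 + 0.1612 + 0.09009 = 1.475.
⟨E⟩ = Σ Eᵢ e^(−Eᵢ/kT) / Z = (0·1.000 + 0.283·0.2238 + 0.345·0.1612 + 0.455·0.09009) / 1.475 = 0.11 eV.

0.11 eV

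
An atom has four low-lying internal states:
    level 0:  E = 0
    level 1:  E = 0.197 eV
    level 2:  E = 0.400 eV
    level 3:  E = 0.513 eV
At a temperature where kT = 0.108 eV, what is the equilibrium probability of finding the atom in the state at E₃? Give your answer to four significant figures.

0.007242

Eᵢ/kT = 0, 1.82407, 3.70370, 4.75000.
Z = Σ e^(−Eᵢ/kT) = e^(−0) + e^(−1.82407) + e^(−3.70370) + e^(−4.75000) = 1.00000 + 0.161368 + 0.0246322 + 0.00865170 = 1.19465.
P₃ = e^(−E₃/kT) / Z = 0.00865170/1.19465 = 0.007242.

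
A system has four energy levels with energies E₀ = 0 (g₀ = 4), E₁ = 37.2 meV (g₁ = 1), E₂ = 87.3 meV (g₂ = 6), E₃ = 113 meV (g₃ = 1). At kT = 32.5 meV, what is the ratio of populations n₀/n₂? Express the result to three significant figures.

n₀/n₂ = (g₀/g₂) exp[−(E₀−E₂)/kT] = (4/6) × exp(−(-87.3 meV)/(32.5 meV)) = (4/6) × exp(2.6862) = 9.78.

9.78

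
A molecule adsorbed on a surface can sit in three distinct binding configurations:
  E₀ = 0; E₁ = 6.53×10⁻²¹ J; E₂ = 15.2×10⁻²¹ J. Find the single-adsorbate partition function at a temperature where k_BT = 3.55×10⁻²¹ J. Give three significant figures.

Z = 1.17

Eᵢ/kT = 0, 1.8394, 4.2817.
Z = Σ e^(−Eᵢ/kT) = e^(−0) + e^(−1.8394) + e^(−4.2817) = 1.0000 + 0.15891 + 0.013819 = 1.1727.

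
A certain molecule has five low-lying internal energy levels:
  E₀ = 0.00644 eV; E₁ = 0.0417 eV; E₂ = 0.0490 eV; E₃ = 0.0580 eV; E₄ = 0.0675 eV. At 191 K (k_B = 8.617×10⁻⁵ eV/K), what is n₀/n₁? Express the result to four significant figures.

k_BT = 8.617×10⁻⁵ × 191 K = 0.0164585 eV.
n₀/n₁ = exp[−(E₀−E₁)/kT] = exp(−(-0.03526 eV)/(0.0164585 eV)) = exp(2.14236) = 8.520.

8.520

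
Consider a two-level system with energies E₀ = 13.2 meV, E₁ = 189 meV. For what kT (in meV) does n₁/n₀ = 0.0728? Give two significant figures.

n₁/n₀ = exp[−(E₁−E₀)/kT] = 0.0728.
⇒ (E₁−E₀)/kT = ln(1/0.0728) = ln(13.74) = 2.620.
kT = 175.8 meV / 2.620 = 67 meV.

67 meV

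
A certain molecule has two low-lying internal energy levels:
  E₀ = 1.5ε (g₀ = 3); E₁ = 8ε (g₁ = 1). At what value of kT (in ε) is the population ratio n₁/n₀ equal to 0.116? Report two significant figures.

6.2 ε

n₁/n₀ = (g₁/g₀) exp[−(E₁−E₀)/kT] = 0.116.
⇒ (E₁−E₀)/kT = ln((1/3)/0.116) = ln(2.874) = 1.056.
kT = 6.5ε / 1.056 = 6.2 ε.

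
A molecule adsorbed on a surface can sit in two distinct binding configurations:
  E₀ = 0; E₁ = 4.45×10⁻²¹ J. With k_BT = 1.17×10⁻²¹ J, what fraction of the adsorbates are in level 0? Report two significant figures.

Eᵢ/kT = 0, 3.803.
Z = Σ e^(−Eᵢ/kT) = e^(−0) + e^(−3.803) = 1.000 + 0.02230 = 1.022.
P₀ = e^(−E₀/kT) / Z = 1.000/1.022 = 0.98.

0.98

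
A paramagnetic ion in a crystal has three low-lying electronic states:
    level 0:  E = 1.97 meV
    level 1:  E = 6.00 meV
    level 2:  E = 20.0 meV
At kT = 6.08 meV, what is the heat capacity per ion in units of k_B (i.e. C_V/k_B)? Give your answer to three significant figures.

Eᵢ/kT = 0.32401, 0.98684, 3.2895.
Z = Σ e^(−Eᵢ/kT) = e^(−0.32401) + e^(−0.98684) + e^(−3.2895) = 0.72324 + 0.37275 + 0.037272 = 1.1333.
⟨E⟩ = 3.8884 meV, ⟨E²⟩ = 27.473 meV².
C_V/k_B = (⟨E²⟩ − ⟨E⟩²)/(kT)² = (27.473 − 15.120)/36.966 = 0.334.

0.334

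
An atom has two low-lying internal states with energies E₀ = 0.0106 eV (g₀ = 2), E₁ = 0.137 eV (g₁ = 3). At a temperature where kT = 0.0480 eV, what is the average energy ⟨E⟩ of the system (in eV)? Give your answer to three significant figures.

0.0229 eV

Eᵢ/kT = 0.22083, 2.8542.
Z = Σ gᵢe^(−Eᵢ/kT) = 2·e^(−0.22083) + 3·e^(−2.8542) = 1.6037 + 0.17281 = 1.7765.
⟨E⟩ = Σ Eᵢ gᵢe^(−Eᵢ/kT) / Z = (0.0106·1.6037 + 0.137·0.17281) / 1.7765 = 0.0229 eV.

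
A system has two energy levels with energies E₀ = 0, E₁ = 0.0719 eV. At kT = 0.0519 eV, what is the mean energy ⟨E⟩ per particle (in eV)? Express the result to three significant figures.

0.0144 eV

Eᵢ/kT = 0, 1.3854.
Z = Σ e^(−Eᵢ/kT) = e^(−0) + e^(−1.3854) = 1.0000 + 0.25022 = 1.2502.
⟨E⟩ = Σ Eᵢ e^(−Eᵢ/kT) / Z = (0·1.0000 + 0.0719·0.25022) / 1.2502 = 0.0144 eV.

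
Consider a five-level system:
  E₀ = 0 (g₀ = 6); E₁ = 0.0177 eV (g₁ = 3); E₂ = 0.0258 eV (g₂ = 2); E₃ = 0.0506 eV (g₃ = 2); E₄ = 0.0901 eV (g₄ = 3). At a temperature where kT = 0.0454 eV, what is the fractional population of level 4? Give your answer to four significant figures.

Eᵢ/kT = 0, 0.389868, 0.568282, 1.11454, 1.98458.
Z = Σ gᵢe^(−Eᵢ/kT) = 6·e^(−0) + 3·e^(−0.389868) + 2·e^(−0.568282) + 2·e^(−1.11454) + 3·e^(−1.98458) = 6.00000 + 2.03144 + 1.13300 + 0.656132 + 0.412315 = 10.2329.
P₄ = g₄ e^(−E₄/kT) / Z = 0.412315/10.2329 = 0.04029.

0.04029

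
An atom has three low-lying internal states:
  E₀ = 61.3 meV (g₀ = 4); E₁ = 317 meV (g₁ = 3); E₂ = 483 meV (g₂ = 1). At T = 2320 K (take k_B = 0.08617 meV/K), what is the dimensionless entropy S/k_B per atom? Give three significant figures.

1.87

k_BT = 0.08617 × 2320 K = 199.91 meV.
Eᵢ/kT = 0.30664, 1.5857, 2.4161.
Z = Σ gᵢe^(−Eᵢ/kT) = 4·e^(−0.30664) + 3·e^(−1.5857) + 1·e^(−2.4161) = 2.9437 + 0.61441 + 0.089269 = 3.6474.
⟨E⟩ = Σ EᵢPᵢ = 114.69 meV.
S/k_B = ln Z + ⟨E⟩/kT = ln(3.6474) + 114.69/199.91 = 1.2940 + 0.57371 = 1.87.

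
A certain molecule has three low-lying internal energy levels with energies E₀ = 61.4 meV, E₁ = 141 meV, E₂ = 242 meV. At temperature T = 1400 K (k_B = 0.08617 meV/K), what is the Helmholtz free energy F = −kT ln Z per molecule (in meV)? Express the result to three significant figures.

k_BT = 0.08617 × 1400 K = 120.64 meV.
Eᵢ/kT = 0.50895, 1.1688, 2.0060.
Z = Σ e^(−Eᵢ/kT) = e^(−0.50895) + e^(−1.1688) + e^(−2.0060) = 0.60113 + 0.31074 + 0.13453 = 1.0464.
F = −kT ln Z = −120.64 × ln(1.0464) = −120.64 × 0.045356 = -5.47 meV.

-5.47 meV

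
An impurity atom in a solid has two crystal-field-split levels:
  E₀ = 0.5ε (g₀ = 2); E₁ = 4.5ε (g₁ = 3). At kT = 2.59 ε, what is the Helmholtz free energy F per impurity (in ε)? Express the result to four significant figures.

Eᵢ/kT = 0.193050, 1.73745.
Z = Σ gᵢe^(−Eᵢ/kT) = 2·e^(−0.193050) + 3·e^(−1.73745) = 1.64888 + 0.527906 = 2.17679.
F = −kT ln Z = −2.59 × ln(2.17679) = −2.59 × 0.777851 = -2.015 ε.

-2.015 ε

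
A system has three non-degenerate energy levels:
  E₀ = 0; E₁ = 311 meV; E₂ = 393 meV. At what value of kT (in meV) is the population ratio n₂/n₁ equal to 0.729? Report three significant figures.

259 meV

n₂/n₁ = exp[−(E₂−E₁)/kT] = 0.729.
⇒ (E₂−E₁)/kT = ln(1/0.729) = ln(1.3717) = 0.31605.
kT = 82 meV / 0.31605 = 259 meV.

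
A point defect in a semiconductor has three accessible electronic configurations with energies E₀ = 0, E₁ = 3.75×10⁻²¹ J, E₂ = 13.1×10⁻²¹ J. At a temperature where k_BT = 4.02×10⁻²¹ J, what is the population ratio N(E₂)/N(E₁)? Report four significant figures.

0.09770

n₂/n₁ = exp[−(E₂−E₁)/kT] = exp(−(9.35 ×10⁻²¹ J)/(4.02 ×10⁻²¹ J)) = exp(-2.32587) = 0.09770.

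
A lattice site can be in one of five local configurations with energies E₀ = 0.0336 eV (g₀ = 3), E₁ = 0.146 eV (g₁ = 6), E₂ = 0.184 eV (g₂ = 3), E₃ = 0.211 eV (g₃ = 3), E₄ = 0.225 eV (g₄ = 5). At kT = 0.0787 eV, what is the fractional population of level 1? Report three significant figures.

0.255

Eᵢ/kT = 0.42694, 1.8551, 2.3380, 2.6811, 2.8590.
Z = Σ gᵢe^(−Eᵢ/kT) = 3·e^(−0.42694) + 6·e^(−1.8551) + 3·e^(−2.3380) + 3·e^(−2.6811) + 5·e^(−2.8590) = 1.9575 + 0.93862 + 0.28956 + 0.20546 + 0.28663 = 3.6778.
P₁ = g₁ e^(−E₁/kT) / Z = 0.93862/3.6778 = 0.255.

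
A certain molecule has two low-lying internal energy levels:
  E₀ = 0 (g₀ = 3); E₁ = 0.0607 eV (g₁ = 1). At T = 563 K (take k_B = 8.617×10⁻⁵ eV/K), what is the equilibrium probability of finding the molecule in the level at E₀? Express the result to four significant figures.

k_BT = 8.617×10⁻⁵ × 563 K = 0.0485137 eV.
Eᵢ/kT = 0, 1.25119.
Z = Σ gᵢe^(−Eᵢ/kT) = 3·e^(−0) + 1·e^(−1.25119) = 3.00000 + 0.286164 = 3.28616.
P₀ = g₀ e^(−E₀/kT) / Z = 3.00000/3.28616 = 0.9129.

0.9129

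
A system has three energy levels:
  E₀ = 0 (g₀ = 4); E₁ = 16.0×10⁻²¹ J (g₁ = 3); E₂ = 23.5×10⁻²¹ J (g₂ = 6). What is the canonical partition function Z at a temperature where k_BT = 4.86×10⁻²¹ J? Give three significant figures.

Eᵢ/kT = 0, 3.2922, 4.8354.
Z = Σ gᵢe^(−Eᵢ/kT) = 4·e^(−0) + 3·e^(−3.2922) + 6·e^(−4.8354) = 4.0000 + 0.11152 + 0.047661 = 4.1592.

Z = 4.16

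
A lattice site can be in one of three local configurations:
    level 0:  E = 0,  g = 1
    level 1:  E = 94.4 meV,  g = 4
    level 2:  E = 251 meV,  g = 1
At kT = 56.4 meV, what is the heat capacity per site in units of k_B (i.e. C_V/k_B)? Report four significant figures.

0.7733

Eᵢ/kT = 0, 1.67376, 4.45035.
Z = Σ gᵢe^(−Eᵢ/kT) = 1·e^(−0) + 4·e^(−1.67376) + 1·e^(−4.45035) = 1.00000 + 0.750162 + 0.0116745 = 1.76184.
⟨E⟩ = 41.8571 meV, ⟨E²⟩ = 4211.77 meV².
C_V/k_B = (⟨E²⟩ − ⟨E⟩²)/(kT)² = (4211.77 − 1752.02)/3180.96 = 0.7733.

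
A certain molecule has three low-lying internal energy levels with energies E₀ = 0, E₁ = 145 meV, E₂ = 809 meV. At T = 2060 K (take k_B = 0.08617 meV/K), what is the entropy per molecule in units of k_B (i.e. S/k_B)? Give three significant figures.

k_BT = 0.08617 × 2060 K = 177.51 meV.
Eᵢ/kT = 0, 0.81686, 4.5575.
Z = Σ e^(−Eᵢ/kT) = e^(−0) + e^(−0.81686) + e^(−4.5575) = 1.0000 + 0.44182 + 0.010488 = 1.4523.
⟨E⟩ = Σ EᵢPᵢ = 49.954 meV.
S/k_B = ln Z + ⟨E⟩/kT = ln(1.4523) + 49.954/177.51 = 0.37315 + 0.28142 = 0.655.

0.655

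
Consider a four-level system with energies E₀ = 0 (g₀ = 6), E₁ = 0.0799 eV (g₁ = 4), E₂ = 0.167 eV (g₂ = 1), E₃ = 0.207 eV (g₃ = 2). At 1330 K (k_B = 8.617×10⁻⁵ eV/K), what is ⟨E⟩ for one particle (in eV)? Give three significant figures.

k_BT = 8.617×10⁻⁵ × 1330 K = 0.11461 eV.
Eᵢ/kT = 0, 0.69715, 1.4571, 1.8061.
Z = Σ gᵢe^(−Eᵢ/kT) = 6·e^(−0) + 4·e^(−0.69715) + 1·e^(−1.4571) + 2·e^(−1.8061) = 6.0000 + 1.9920 + 0.23291 + 0.32859 = 8.5535.
⟨E⟩ = Σ Eᵢ gᵢe^(−Eᵢ/kT) / Z = (0·6.0000 + 0.0799·1.9920 + 0.167·0.23291 + 0.207·0.32859) / 8.5535 = 0.0311 eV.

0.0311 eV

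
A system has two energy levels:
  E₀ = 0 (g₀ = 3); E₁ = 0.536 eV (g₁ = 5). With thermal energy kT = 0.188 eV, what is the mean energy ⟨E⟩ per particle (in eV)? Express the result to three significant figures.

0.0471 eV

Eᵢ/kT = 0, 2.8511.
Z = Σ gᵢe^(−Eᵢ/kT) = 3·e^(−0) + 5·e^(−2.8511) = 3.0000 + 0.28890 = 3.2889.
⟨E⟩ = Σ Eᵢ gᵢe^(−Eᵢ/kT) / Z = (0·3.0000 + 0.536·0.28890) / 3.2889 = 0.0471 eV.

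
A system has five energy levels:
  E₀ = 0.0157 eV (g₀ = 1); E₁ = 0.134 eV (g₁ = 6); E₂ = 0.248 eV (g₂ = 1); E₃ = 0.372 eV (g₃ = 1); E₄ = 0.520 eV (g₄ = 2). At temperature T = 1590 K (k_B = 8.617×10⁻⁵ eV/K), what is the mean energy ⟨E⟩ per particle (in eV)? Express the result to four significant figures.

0.1183 eV

k_BT = 8.617×10⁻⁵ × 1590 K = 0.137010 eV.
Eᵢ/kT = 0.114590, 0.978031, 1.81009, 2.71513, 3.79534.
Z = Σ gᵢe^(−Eᵢ/kT) = 1·e^(−0.114590) + 6·e^(−0.978031) + 1·e^(−1.81009) + 1·e^(−2.71513) + 2·e^(−3.79534) = 0.891732 + 2.25630 + 0.163639 + 0.0661963 + 0.0449505 = 3.42282.
⟨E⟩ = Σ Eᵢ gᵢe^(−Eᵢ/kT) / Z = (0.0157·0.891732 + 0.134·2.25630 + 0.248·0.163639 + 0.372·0.0661963 + 0.520·0.0449505) / 3.42282 = 0.1183 eV.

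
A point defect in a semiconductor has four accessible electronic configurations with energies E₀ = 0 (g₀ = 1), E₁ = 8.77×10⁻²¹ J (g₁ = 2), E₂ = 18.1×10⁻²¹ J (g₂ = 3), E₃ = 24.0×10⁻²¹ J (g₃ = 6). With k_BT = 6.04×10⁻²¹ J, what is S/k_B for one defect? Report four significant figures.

1.460

Eᵢ/kT = 0, 1.45199, 2.99669, 3.97351.
Z = Σ gᵢe^(−Eᵢ/kT) = 1·e^(−0) + 2·e^(−1.45199) + 3·e^(−2.99669) + 6·e^(−3.97351) = 1.00000 + 0.468208 + 0.149856 + 0.112844 = 1.73091.
⟨E⟩ = Σ EᵢPᵢ = 5.50395 ×10⁻²¹ J.
S/k_B = ln Z + ⟨E⟩/kT = ln(1.73091) + 5.50395/6.04 = 0.548647 + 0.911250 = 1.460.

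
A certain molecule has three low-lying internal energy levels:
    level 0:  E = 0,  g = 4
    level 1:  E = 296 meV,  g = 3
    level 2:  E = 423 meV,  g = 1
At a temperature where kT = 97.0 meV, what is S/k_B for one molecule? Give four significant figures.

Eᵢ/kT = 0, 3.05155, 4.36082.
Z = Σ gᵢe^(−Eᵢ/kT) = 4·e^(−0) + 3·e^(−3.05155) + 1·e^(−4.36082) = 4.00000 + 0.141857 + 0.0127679 = 4.15462.
⟨E⟩ = Σ EᵢPᵢ = 11.4067 meV.
S/k_B = ln Z + ⟨E⟩/kT = ln(4.15462) + 11.4067/97.0 = 1.42422 + 0.117595 = 1.542.

1.542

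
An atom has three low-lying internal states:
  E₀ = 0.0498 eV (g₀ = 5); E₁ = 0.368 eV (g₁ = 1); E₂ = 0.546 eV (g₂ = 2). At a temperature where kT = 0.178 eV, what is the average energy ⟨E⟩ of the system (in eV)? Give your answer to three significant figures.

Eᵢ/kT = 0.27978, 2.0674, 3.0674.
Z = Σ gᵢe^(−Eᵢ/kT) = 5·e^(−0.27978) + 1·e^(−2.0674) + 2·e^(−3.0674) = 3.7798 + 0.12651 + 0.093084 = 3.9994.
⟨E⟩ = Σ Eᵢ gᵢe^(−Eᵢ/kT) / Z = (0.0498·3.7798 + 0.368·0.12651 + 0.546·0.093084) / 3.9994 = 0.0714 eV.

0.0714 eV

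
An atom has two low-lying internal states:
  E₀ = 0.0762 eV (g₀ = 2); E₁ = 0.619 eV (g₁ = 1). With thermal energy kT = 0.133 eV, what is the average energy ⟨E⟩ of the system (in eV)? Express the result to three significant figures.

Eᵢ/kT = 0.57293, 4.6541.
Z = Σ gᵢe^(−Eᵢ/kT) = 2·e^(−0.57293) + 1·e^(−4.6541) = 1.1277 + 0.0095225 = 1.1372.
⟨E⟩ = Σ Eᵢ gᵢe^(−Eᵢ/kT) / Z = (0.0762·1.1277 + 0.619·0.0095225) / 1.1372 = 0.0807 eV.

0.0807 eV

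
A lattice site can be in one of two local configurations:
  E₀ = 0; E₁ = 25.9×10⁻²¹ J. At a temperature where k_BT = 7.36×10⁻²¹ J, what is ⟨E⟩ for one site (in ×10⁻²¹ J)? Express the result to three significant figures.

Eᵢ/kT = 0, 3.5190.
Z = Σ e^(−Eᵢ/kT) = e^(−0) + e^(−3.5190) = 1.0000 + 0.029629 = 1.0296.
⟨E⟩ = Σ Eᵢ e^(−Eᵢ/kT) / Z = (0·1.0000 + 25.9·0.029629) / 1.0296 = 0.745 ×10⁻²¹ J.

0.745 ×10⁻²¹ J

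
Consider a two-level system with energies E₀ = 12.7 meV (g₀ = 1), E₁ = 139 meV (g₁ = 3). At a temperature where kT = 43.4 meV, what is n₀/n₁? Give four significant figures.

6.120

n₀/n₁ = (g₀/g₁) exp[−(E₀−E₁)/kT] = (1/3) × exp(−(-126.3 meV)/(43.4 meV)) = (1/3) × exp(2.91014) = 6.120.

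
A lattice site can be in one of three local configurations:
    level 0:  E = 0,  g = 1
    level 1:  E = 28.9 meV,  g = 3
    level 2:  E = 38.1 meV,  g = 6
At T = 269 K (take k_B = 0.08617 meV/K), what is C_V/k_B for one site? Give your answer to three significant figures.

0.507

k_BT = 0.08617 × 269 K = 23.180 meV.
Eᵢ/kT = 0, 1.2468, 1.6437.
Z = Σ gᵢe^(−Eᵢ/kT) = 1·e^(−0) + 3·e^(−1.2468) + 6·e^(−1.6437) = 1.0000 + 0.86227 + 1.1596 = 3.0219.
⟨E⟩ = 22.867 meV, ⟨E²⟩ = 795.35 meV².
C_V/k_B = (⟨E²⟩ − ⟨E⟩²)/(kT)² = (795.35 − 522.90)/537.31 = 0.507.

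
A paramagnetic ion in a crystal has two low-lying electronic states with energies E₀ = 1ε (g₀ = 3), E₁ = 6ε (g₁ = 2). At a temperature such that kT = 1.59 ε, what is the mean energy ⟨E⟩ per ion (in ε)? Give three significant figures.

Eᵢ/kT = 0.62893, 3.7736.
Z = Σ gᵢe^(−Eᵢ/kT) = 3·e^(−0.62893) + 2·e^(−3.7736) = 1.5995 + 0.045938 = 1.6454.
⟨E⟩ = Σ Eᵢ gᵢe^(−Eᵢ/kT) / Z = (1·1.5995 + 6·0.045938) / 1.6454 = 1.14 ε.

1.14 ε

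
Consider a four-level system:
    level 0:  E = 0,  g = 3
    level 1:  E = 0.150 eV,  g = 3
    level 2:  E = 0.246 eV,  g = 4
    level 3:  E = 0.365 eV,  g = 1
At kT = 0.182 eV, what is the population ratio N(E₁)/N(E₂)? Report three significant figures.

1.27

n₁/n₂ = (g₁/g₂) exp[−(E₁−E₂)/kT] = (3/4) × exp(−(-0.096 eV)/(0.182 eV)) = (3/4) × exp(0.52747) = 1.27.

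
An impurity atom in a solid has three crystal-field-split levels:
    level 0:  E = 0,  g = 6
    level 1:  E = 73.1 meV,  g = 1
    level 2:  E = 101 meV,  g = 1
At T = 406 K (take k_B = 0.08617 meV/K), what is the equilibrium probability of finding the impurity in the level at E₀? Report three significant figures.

0.971

k_BT = 0.08617 × 406 K = 34.985 meV.
Eᵢ/kT = 0, 2.0895, 2.8870.
Z = Σ gᵢe^(−Eᵢ/kT) = 6·e^(−0) + 1·e^(−2.0895) + 1·e^(−2.8870) = 6.0000 + 0.12375 + 0.055743 = 6.1795.
P₀ = g₀ e^(−E₀/kT) / Z = 6.0000/6.1795 = 0.971.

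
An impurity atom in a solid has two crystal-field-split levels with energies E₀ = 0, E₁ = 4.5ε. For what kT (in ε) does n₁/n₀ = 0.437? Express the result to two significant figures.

n₁/n₀ = exp[−(E₁−E₀)/kT] = 0.437.
⇒ (E₁−E₀)/kT = ln(1/0.437) = ln(2.288) = 0.8277.
kT = 4.5ε / 0.8277 = 5.4 ε.

5.4 ε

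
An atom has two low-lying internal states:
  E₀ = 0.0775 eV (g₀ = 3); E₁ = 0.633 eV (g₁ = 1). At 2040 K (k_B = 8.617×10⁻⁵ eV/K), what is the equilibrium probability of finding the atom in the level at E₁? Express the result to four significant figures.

k_BT = 8.617×10⁻⁵ × 2040 K = 0.175787 eV.
Eᵢ/kT = 0.440874, 3.60095.
Z = Σ gᵢe^(−Eᵢ/kT) = 3·e^(−0.440874) + 1·e^(−3.60095) = 1.93042 + 0.0272978 = 1.95772.
P₁ = g₁ e^(−E₁/kT) / Z = 0.0272978/1.95772 = 0.01394.

0.01394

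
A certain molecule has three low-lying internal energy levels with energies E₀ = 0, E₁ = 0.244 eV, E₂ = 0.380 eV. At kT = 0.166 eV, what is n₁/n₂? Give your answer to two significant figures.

n₁/n₂ = exp[−(E₁−E₂)/kT] = exp(−(-0.136 eV)/(0.166 eV)) = exp(0.8193) = 2.3.

2.3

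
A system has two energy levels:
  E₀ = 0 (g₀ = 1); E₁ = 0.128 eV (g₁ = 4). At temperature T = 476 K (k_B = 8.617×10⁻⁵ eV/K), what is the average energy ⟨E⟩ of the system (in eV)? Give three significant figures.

0.0192 eV

k_BT = 8.617×10⁻⁵ × 476 K = 0.041017 eV.
Eᵢ/kT = 0, 3.1207.
Z = Σ gᵢe^(−Eᵢ/kT) = 1·e^(−0) + 4·e^(−3.1207) = 1.0000 + 0.17651 = 1.1765.
⟨E⟩ = Σ Eᵢ gᵢe^(−Eᵢ/kT) / Z = (0·1.0000 + 0.128·0.17651) / 1.1765 = 0.0192 eV.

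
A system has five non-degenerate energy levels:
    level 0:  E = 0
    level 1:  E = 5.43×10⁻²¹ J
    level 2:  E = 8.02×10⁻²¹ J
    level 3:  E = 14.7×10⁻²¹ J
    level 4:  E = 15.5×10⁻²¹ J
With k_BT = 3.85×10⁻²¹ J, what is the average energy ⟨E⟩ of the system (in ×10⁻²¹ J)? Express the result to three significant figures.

Eᵢ/kT = 0, 1.4104, 2.0831, 3.8182, 4.0260.
Z = Σ e^(−Eᵢ/kT) = e^(−0) + e^(−1.4104) + e^(−2.0831) + e^(−3.8182) + e^(−4.0260) = 1.0000 + 0.24405 + 0.12454 + 0.021967 + 0.017846 = 1.4084.
⟨E⟩ = Σ Eᵢ e^(−Eᵢ/kT) / Z = (0·1.0000 + 5.43·0.24405 + 8.02·0.12454 + 14.7·0.021967 + 15.5·0.017846) / 1.4084 = 2.08 ×10⁻²¹ J.

2.08 ×10⁻²¹ J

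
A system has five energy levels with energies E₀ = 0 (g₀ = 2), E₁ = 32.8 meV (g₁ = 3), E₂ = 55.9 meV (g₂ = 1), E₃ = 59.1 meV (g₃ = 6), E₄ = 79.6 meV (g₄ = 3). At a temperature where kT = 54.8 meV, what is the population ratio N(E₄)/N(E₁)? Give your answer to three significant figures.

n₄/n₁ = (g₄/g₁) exp[−(E₄−E₁)/kT] = (3/3) × exp(−(46.8 meV)/(54.8 meV)) = (3/3) × exp(-0.85401) = 0.426.

0.426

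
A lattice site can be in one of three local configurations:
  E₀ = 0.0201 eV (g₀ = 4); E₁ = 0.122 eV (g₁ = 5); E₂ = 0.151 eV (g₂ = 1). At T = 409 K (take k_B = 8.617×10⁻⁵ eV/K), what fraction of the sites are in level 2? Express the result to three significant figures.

k_BT = 8.617×10⁻⁵ × 409 K = 0.035244 eV.
Eᵢ/kT = 0.57031, 3.4616, 4.2844.
Z = Σ gᵢe^(−Eᵢ/kT) = 4·e^(−0.57031) + 5·e^(−3.4616) + 1·e^(−4.2844) = 2.2614 + 0.15690 + 0.013782 = 2.4321.
P₂ = g₂ e^(−E₂/kT) / Z = 0.013782/2.4321 = 0.00567.

0.00567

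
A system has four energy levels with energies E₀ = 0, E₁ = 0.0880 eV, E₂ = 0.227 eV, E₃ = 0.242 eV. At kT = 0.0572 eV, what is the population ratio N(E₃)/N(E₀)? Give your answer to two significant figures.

0.015

n₃/n₀ = exp[−(E₃−E₀)/kT] = exp(−(0.242 eV)/(0.0572 eV)) = exp(-4.231) = 0.015.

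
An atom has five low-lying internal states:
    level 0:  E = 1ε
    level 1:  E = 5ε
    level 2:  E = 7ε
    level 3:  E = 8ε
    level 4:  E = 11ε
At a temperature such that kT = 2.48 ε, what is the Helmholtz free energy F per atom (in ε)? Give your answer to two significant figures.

Eᵢ/kT = 0.4032, 2.016, 2.823, 3.226, 4.435.
Z = Σ e^(−Eᵢ/kT) = e^(−0.4032) + e^(−2.016) + e^(−2.823) + e^(−3.226) + e^(−4.435) = 0.6682 + 0.1332 + 0.05943 + 0.03972 + 0.01186 = 0.9124.
F = −kT ln Z = −2.48 × ln(0.9124) = −2.48 × -0.09168 = 0.23 ε.

0.23 ε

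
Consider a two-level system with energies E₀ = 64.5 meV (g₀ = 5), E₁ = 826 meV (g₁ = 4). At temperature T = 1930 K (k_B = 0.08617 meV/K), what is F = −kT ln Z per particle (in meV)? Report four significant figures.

k_BT = 0.08617 × 1930 K = 166.308 meV.
Eᵢ/kT = 0.387835, 4.96669.
Z = Σ gᵢe^(−Eᵢ/kT) = 5·e^(−0.387835) + 4·e^(−4.96669) = 3.39262 + 0.0278647 = 3.42048.
F = −kT ln Z = −166.308 × ln(3.42048) = −166.308 × 1.22978 = -204.5 meV.

-204.5 meV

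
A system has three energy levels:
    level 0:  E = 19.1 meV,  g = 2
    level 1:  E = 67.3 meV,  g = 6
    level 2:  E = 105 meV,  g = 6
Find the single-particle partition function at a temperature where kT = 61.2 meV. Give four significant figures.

Z = 4.541

Eᵢ/kT = 0.312092, 1.09967, 1.71569.
Z = Σ gᵢe^(−Eᵢ/kT) = 2·e^(−0.312092) + 6·e^(−1.09967) + 6·e^(−1.71569) = 1.46383 + 1.99789 + 1.07904 = 4.54076.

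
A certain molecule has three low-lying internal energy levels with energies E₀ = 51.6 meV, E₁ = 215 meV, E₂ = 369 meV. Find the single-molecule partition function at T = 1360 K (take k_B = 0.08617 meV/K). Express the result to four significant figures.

k_BT = 0.08617 × 1360 K = 117.191 meV.
Eᵢ/kT = 0.440307, 1.83461, 3.14871.
Z = Σ e^(−Eᵢ/kT) = e^(−0.440307) + e^(−1.83461) + e^(−3.14871) = 0.643839 + 0.159676 + 0.0429074 = 0.846422.

Z = 0.8464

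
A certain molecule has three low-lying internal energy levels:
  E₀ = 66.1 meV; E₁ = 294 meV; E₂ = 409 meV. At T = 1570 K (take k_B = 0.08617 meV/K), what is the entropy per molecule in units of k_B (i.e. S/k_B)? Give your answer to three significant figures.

0.641

k_BT = 0.08617 × 1570 K = 135.29 meV.
Eᵢ/kT = 0.48858, 2.1731, 3.0231.
Z = Σ e^(−Eᵢ/kT) = e^(−0.48858) + e^(−2.1731) + e^(−3.0231) = 0.61350 + 0.11382 + 0.048650 = 0.77597.
⟨E⟩ = Σ EᵢPᵢ = 121.03 meV.
S/k_B = ln Z + ⟨E⟩/kT = ln(0.77597) + 121.03/135.29 = -0.25364 + 0.89460 = 0.641.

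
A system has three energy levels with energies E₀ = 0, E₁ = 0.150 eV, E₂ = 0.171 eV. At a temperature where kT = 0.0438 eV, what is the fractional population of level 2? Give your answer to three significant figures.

0.0191

Eᵢ/kT = 0, 3.4247, 3.9041.
Z = Σ e^(−Eᵢ/kT) = e^(−0) + e^(−3.4247) + e^(−3.9041) = 1.0000 + 0.032559 + 0.020159 = 1.0527.
P₂ = e^(−E₂/kT) / Z = 0.020159/1.0527 = 0.0191.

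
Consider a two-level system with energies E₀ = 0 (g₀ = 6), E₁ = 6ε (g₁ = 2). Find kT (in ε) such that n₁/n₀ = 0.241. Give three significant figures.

n₁/n₀ = (g₁/g₀) exp[−(E₁−E₀)/kT] = 0.241.
⇒ (E₁−E₀)/kT = ln((2/6)/0.241) = ln(1.3831) = 0.32433.
kT = 6ε / 0.32433 = 18.5 ε.

18.5 ε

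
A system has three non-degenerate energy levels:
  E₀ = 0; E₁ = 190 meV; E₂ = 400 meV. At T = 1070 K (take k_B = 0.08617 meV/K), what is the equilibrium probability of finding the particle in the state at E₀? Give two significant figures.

k_BT = 0.08617 × 1070 K = 92.20 meV.
Eᵢ/kT = 0, 2.061, 4.338.
Z = Σ e^(−Eᵢ/kT) = e^(−0) + e^(−2.061) + e^(−4.338) = 1.000 + 0.1273 + 0.01306 = 1.140.
P₀ = e^(−E₀/kT) / Z = 1.000/1.140 = 0.88.

0.88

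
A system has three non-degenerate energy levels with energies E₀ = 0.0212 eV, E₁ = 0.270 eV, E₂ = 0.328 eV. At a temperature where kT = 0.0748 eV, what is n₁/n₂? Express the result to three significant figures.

n₁/n₂ = exp[−(E₁−E₂)/kT] = exp(−(-0.058 eV)/(0.0748 eV)) = exp(0.77540) = 2.17.

2.17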